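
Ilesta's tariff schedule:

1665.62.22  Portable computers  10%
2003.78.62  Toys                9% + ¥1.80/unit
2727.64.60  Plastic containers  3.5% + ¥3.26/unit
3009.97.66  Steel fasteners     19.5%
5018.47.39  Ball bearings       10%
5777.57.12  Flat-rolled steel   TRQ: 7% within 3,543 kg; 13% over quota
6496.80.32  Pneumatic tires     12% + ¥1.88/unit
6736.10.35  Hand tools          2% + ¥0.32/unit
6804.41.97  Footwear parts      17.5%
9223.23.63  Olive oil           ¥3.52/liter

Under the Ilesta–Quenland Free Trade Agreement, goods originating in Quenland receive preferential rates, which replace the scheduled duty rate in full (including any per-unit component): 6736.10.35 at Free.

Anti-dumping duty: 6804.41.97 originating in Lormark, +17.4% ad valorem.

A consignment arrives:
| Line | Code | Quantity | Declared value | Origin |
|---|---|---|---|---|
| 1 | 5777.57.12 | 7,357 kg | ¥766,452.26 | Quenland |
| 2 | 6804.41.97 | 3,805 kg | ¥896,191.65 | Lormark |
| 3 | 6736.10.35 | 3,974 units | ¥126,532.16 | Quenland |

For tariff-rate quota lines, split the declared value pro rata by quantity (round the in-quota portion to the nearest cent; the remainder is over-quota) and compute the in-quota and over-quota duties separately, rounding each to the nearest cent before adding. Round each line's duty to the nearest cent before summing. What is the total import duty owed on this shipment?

Line 1 (5777.57.12, Quenland, 7,357 kg, ¥766,452.26):
Code 5777.57.12 is under a tariff-rate quota (threshold 3,543 kg). In-quota: 3,543 kg at 7%; over-quota: 3,814 kg at 13%.
Pro-rata value split: in-quota = ¥766,452.26 × 3,543/7,357 = ¥369,109.74; over-quota = ¥766,452.26 − ¥369,109.74 = ¥397,342.52.
In-quota duty = ¥369,109.74 × 7% = ¥25,837.68. Over-quota duty = ¥397,342.52 × 13% = ¥51,654.53.
Line duty = ¥25,837.68 + ¥51,654.53 = ¥77,492.21.
Line 2 (6804.41.97, Lormark, 3,805 kg, ¥896,191.65):
Base rate for 6804.41.97 is 17.5%.
Additional duty on 6804.41.97 from Lormark: +17.4%. Applied ad valorem rate: 17.5% + 17.4% = 34.9%.
Duty = ¥896,191.65 × 34.9% = ¥312,770.89.
Line 3 (6736.10.35, Quenland, 3,974 units, ¥126,532.16):
Base rate for 6736.10.35 is 2% + ¥0.32/unit.
Origin Quenland qualifies under the Ilesta–Quenland agreement and 6736.10.35 is covered: preferential rate Free applies instead.
Duty = ¥126,532.16 × 0% = ¥0.00.
Total = ¥77,492.21 + ¥312,770.89 + ¥0.00 = ¥390,263.10.

¥390,263.10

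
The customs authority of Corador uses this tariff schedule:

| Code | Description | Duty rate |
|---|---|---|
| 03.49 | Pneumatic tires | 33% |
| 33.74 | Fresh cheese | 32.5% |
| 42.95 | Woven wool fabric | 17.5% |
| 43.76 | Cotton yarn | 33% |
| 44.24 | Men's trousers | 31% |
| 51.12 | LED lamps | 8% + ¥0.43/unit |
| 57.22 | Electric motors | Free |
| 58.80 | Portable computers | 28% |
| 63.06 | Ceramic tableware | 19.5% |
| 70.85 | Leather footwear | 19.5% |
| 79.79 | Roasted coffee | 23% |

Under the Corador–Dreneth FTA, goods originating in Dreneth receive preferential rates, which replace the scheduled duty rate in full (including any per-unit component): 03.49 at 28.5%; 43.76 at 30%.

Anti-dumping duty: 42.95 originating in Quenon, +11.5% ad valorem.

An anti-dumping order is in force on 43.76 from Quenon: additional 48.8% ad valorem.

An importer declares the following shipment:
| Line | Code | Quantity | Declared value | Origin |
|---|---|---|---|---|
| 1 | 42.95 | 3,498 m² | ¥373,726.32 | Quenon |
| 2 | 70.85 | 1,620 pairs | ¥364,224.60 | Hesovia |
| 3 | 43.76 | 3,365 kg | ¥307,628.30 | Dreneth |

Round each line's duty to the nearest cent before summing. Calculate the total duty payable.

Line 1 (42.95, Quenon, 3,498 m², ¥373,726.32):
Base rate for 42.95 is 17.5%.
Additional duty on 42.95 from Quenon: +11.5%. Applied ad valorem rate: 17.5% + 11.5% = 29%.
Duty = ¥373,726.32 × 29% = ¥108,380.63.
Line 2 (70.85, Hesovia, 1,620 pairs, ¥364,224.60):
Base rate for 70.85 is 19.5%.
Duty = ¥364,224.60 × 19.5% = ¥71,023.80.
Line 3 (43.76, Dreneth, 3,365 kg, ¥307,628.30):
Base rate for 43.76 is 33%.
Origin Dreneth qualifies under the Corador–Dreneth agreement and 43.76 is covered: preferential rate 30% applies instead.
The additional-duty order on 43.76 targets Quenon, not Dreneth; it does not apply.
Duty = ¥307,628.30 × 30% = ¥92,288.49.
Total = ¥108,380.63 + ¥71,023.80 + ¥92,288.49 = ¥271,692.92.

¥271,692.92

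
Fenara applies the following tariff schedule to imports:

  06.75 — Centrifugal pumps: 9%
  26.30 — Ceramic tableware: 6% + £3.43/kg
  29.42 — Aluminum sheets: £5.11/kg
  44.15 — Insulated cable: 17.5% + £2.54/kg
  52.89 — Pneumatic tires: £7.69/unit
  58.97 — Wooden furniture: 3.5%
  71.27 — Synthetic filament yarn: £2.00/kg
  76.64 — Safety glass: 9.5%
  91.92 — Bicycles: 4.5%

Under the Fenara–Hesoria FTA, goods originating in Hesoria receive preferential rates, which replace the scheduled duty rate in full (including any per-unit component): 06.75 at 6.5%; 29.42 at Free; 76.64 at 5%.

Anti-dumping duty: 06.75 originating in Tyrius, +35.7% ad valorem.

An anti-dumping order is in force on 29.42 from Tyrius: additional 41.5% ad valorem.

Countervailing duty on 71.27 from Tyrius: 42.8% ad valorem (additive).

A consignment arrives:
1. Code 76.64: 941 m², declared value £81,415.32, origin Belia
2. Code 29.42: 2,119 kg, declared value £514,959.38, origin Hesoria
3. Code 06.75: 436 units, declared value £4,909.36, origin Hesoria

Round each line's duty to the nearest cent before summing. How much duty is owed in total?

£8,053.57

Line 1 (76.64, Belia, 941 m², £81,415.32):
Base rate for 76.64 is 9.5%.
76.64 has an FTA preferential rate, but origin Belia is not Hesoria; base rate stands.
Duty = £81,415.32 × 9.5% = £7,734.46.
Line 2 (29.42, Hesoria, 2,119 kg, £514,959.38):
Base rate for 29.42 is £5.11/kg.
Origin Hesoria qualifies under the Fenara–Hesoria agreement and 29.42 is covered: preferential rate Free applies instead.
The additional-duty order on 29.42 targets Tyrius, not Hesoria; it does not apply.
Duty = £514,959.38 × 0% = £0.00.
Line 3 (06.75, Hesoria, 436 units, £4,909.36):
Base rate for 06.75 is 9%.
Origin Hesoria qualifies under the Fenara–Hesoria agreement and 06.75 is covered: preferential rate 6.5% applies instead.
The additional-duty order on 06.75 targets Tyrius, not Hesoria; it does not apply.
Duty = £4,909.36 × 6.5% = £319.11.
Total = £7,734.46 + £0.00 + £319.11 = £8,053.57.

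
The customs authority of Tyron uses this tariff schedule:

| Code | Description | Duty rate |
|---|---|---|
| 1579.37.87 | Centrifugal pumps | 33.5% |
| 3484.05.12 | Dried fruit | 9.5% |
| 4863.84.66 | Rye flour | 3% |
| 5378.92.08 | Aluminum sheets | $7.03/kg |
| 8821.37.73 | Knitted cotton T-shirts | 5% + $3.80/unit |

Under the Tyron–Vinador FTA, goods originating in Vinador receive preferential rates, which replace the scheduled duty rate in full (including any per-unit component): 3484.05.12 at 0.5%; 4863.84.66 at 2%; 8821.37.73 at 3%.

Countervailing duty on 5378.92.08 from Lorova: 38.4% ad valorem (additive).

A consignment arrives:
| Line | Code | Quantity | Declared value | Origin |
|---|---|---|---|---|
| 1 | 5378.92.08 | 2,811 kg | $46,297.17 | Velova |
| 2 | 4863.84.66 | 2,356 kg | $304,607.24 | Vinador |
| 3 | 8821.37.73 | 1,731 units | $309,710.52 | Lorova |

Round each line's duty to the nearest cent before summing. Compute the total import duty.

Line 1 (5378.92.08, Velova, 2,811 kg, $46,297.17):
Base rate for 5378.92.08 is $7.03/kg.
The additional-duty order on 5378.92.08 targets Lorova, not Velova; it does not apply.
Duty = 2,811 × $7.03 = $19,761.33.
Line 2 (4863.84.66, Vinador, 2,356 kg, $304,607.24):
Base rate for 4863.84.66 is 3%.
Origin Vinador qualifies under the Tyron–Vinador agreement and 4863.84.66 is covered: preferential rate 2% applies instead.
Duty = $304,607.24 × 2% = $6,092.14.
Line 3 (8821.37.73, Lorova, 1,731 units, $309,710.52):
Base rate for 8821.37.73 is 5% + $3.80/unit.
8821.37.73 has an FTA preferential rate, but origin Lorova is not Vinador; base rate stands.
Duty = $309,710.52 × 5% + 1,731 × $3.80 = $22,063.33.
Total = $19,761.33 + $6,092.14 + $22,063.33 = $47,916.80.

$47,916.80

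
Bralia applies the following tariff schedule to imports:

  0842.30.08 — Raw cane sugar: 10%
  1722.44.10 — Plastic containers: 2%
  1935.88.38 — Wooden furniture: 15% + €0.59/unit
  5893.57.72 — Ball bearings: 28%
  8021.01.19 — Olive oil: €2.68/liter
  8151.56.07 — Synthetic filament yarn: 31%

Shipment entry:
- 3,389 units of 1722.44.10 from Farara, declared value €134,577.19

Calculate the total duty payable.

Line 1 (1722.44.10, Farara, 3,389 units, €134,577.19):
Base rate for 1722.44.10 is 2%.
Duty = €134,577.19 × 2% = €2,691.54.

€2,691.54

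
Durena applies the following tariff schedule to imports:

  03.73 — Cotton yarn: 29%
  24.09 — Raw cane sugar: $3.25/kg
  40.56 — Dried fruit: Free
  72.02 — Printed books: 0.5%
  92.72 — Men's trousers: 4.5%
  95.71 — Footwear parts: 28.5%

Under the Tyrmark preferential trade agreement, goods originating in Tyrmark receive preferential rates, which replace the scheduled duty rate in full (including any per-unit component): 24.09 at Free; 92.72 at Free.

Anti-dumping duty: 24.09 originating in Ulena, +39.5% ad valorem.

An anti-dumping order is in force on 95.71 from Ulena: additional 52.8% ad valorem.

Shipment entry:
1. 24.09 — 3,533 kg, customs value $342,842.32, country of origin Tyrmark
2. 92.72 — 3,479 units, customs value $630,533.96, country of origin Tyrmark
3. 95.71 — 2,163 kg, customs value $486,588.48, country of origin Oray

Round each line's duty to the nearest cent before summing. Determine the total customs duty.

$138,677.72

Line 1 (24.09, Tyrmark, 3,533 kg, $342,842.32):
Base rate for 24.09 is $3.25/kg.
Origin Tyrmark qualifies under the Durena–Tyrmark agreement and 24.09 is covered: preferential rate Free applies instead.
The additional-duty order on 24.09 targets Ulena, not Tyrmark; it does not apply.
Duty = $342,842.32 × 0% = $0.00.
Line 2 (92.72, Tyrmark, 3,479 units, $630,533.96):
Base rate for 92.72 is 4.5%.
Origin Tyrmark qualifies under the Durena–Tyrmark agreement and 92.72 is covered: preferential rate Free applies instead.
Duty = $630,533.96 × 0% = $0.00.
Line 3 (95.71, Oray, 2,163 kg, $486,588.48):
Base rate for 95.71 is 28.5%.
The additional-duty order on 95.71 targets Ulena, not Oray; it does not apply.
Duty = $486,588.48 × 28.5% = $138,677.72.
Total = $0.00 + $0.00 + $138,677.72 = $138,677.72.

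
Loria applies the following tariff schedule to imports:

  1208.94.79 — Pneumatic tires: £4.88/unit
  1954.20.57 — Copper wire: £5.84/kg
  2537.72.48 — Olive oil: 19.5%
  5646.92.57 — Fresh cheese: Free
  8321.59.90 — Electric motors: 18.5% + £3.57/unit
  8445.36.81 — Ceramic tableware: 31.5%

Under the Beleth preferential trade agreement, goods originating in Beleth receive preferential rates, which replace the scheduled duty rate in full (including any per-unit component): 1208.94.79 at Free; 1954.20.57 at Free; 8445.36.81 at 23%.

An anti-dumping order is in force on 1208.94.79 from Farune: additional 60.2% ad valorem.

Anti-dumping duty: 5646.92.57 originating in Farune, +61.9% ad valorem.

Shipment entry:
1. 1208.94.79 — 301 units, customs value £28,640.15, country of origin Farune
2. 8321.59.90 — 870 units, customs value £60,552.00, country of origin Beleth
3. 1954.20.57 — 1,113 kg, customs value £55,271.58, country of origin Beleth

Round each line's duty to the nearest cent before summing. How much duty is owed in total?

£33,018.27

Line 1 (1208.94.79, Farune, 301 units, £28,640.15):
Base rate for 1208.94.79 is £4.88/unit.
1208.94.79 has an FTA preferential rate, but origin Farune is not Beleth; base rate stands.
Additional duty on 1208.94.79 from Farune: +60.2% ad valorem. Applied ad valorem rate = 60.2%.
Duty = £28,640.15 × 60.2% + 301 × £4.88 = £18,710.25.
Line 2 (8321.59.90, Beleth, 870 units, £60,552.00):
Base rate for 8321.59.90 is 18.5% + £3.57/unit.
Origin Beleth is the FTA partner but 8321.59.90 is not on the preference list; base rate stands.
Duty = £60,552.00 × 18.5% + 870 × £3.57 = £14,308.02.
Line 3 (1954.20.57, Beleth, 1,113 kg, £55,271.58):
Base rate for 1954.20.57 is £5.84/kg.
Origin Beleth qualifies under the Loria–Beleth agreement and 1954.20.57 is covered: preferential rate Free applies instead.
Duty = £55,271.58 × 0% = £0.00.
Total = £18,710.25 + £14,308.02 + £0.00 = £33,018.27.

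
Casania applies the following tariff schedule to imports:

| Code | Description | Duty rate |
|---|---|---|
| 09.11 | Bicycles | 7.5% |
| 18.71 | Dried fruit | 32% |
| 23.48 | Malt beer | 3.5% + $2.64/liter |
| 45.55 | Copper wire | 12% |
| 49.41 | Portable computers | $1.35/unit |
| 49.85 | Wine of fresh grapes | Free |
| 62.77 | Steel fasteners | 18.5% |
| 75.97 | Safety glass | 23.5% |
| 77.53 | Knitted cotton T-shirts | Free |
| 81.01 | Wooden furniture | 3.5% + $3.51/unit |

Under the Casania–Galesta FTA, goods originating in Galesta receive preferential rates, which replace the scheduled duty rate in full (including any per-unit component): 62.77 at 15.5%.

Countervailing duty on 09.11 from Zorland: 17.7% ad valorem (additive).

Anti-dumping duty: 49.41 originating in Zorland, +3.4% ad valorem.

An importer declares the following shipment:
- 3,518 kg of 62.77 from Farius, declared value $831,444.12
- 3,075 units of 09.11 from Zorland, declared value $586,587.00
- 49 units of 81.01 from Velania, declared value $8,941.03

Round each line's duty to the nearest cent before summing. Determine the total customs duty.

Line 1 (62.77, Farius, 3,518 kg, $831,444.12):
Base rate for 62.77 is 18.5%.
62.77 has an FTA preferential rate, but origin Farius is not Galesta; base rate stands.
Duty = $831,444.12 × 18.5% = $153,817.16.
Line 2 (09.11, Zorland, 3,075 units, $586,587.00):
Base rate for 09.11 is 7.5%.
Additional duty on 09.11 from Zorland: +17.7%. Applied ad valorem rate: 7.5% + 17.7% = 25.2%.
Duty = $586,587.00 × 25.2% = $147,819.92.
Line 3 (81.01, Velania, 49 units, $8,941.03):
Base rate for 81.01 is 3.5% + $3.51/unit.
Duty = $8,941.03 × 3.5% + 49 × $3.51 = $484.93.
Total = $153,817.16 + $147,819.92 + $484.93 = $302,122.01.

$302,122.01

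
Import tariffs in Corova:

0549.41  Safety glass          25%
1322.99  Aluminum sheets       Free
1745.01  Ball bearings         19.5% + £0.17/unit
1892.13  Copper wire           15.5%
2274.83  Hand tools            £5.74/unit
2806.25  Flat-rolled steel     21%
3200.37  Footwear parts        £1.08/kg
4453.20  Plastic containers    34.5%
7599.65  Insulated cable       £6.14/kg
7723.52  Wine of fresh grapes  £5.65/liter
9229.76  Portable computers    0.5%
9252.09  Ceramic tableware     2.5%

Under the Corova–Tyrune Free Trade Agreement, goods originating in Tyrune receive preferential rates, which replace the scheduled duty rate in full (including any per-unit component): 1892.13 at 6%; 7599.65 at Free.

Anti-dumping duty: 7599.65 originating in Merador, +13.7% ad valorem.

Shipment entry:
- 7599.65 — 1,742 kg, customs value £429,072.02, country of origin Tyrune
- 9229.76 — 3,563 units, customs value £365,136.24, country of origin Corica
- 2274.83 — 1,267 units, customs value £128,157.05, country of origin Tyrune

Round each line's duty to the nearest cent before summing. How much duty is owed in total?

£9,098.26

Line 1 (7599.65, Tyrune, 1,742 kg, £429,072.02):
Base rate for 7599.65 is £6.14/kg.
Origin Tyrune qualifies under the Corova–Tyrune agreement and 7599.65 is covered: preferential rate Free applies instead.
The additional-duty order on 7599.65 targets Merador, not Tyrune; it does not apply.
Duty = £429,072.02 × 0% = £0.00.
Line 2 (9229.76, Corica, 3,563 units, £365,136.24):
Base rate for 9229.76 is 0.5%.
Duty = £365,136.24 × 0.5% = £1,825.68.
Line 3 (2274.83, Tyrune, 1,267 units, £128,157.05):
Base rate for 2274.83 is £5.74/unit.
Origin Tyrune is the FTA partner but 2274.83 is not on the preference list; base rate stands.
Duty = 1,267 × £5.74 = £7,272.58.
Total = £0.00 + £1,825.68 + £7,272.58 = £9,098.26.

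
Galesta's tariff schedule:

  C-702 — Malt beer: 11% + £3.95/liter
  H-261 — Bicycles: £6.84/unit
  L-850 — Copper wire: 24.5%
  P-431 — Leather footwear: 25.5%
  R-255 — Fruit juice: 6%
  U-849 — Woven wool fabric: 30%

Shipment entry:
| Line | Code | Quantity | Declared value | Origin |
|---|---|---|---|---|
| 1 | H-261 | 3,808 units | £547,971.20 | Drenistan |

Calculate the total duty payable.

Line 1 (H-261, Drenistan, 3,808 units, £547,971.20):
Base rate for H-261 is £6.84/unit.
Duty = 3,808 × £6.84 = £26,046.72.

£26,046.72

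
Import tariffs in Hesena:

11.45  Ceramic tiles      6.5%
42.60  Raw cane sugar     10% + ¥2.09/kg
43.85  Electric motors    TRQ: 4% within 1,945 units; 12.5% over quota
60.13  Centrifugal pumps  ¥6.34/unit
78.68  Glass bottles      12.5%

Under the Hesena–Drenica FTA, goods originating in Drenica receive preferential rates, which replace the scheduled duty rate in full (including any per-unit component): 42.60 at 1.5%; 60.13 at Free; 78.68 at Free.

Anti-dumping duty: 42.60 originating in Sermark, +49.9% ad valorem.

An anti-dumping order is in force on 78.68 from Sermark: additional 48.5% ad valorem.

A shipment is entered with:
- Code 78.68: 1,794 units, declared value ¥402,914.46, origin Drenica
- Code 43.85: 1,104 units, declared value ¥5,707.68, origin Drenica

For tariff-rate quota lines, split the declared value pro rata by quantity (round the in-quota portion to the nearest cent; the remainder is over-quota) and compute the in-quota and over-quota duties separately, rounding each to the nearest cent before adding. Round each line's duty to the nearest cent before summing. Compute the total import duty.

Line 1 (78.68, Drenica, 1,794 units, ¥402,914.46):
Base rate for 78.68 is 12.5%.
Origin Drenica qualifies under the Hesena–Drenica agreement and 78.68 is covered: preferential rate Free applies instead.
The additional-duty order on 78.68 targets Sermark, not Drenica; it does not apply.
Duty = ¥402,914.46 × 0% = ¥0.00.
Line 2 (43.85, Drenica, 1,104 units, ¥5,707.68):
Code 43.85 is under a tariff-rate quota (threshold 1,945 units). Quantity 1,104 units is within the quota, so the in-quota rate 4% applies to the full value.
Duty = ¥5,707.68 × 4% = ¥228.31.
Total = ¥0.00 + ¥228.31 = ¥228.31.

¥228.31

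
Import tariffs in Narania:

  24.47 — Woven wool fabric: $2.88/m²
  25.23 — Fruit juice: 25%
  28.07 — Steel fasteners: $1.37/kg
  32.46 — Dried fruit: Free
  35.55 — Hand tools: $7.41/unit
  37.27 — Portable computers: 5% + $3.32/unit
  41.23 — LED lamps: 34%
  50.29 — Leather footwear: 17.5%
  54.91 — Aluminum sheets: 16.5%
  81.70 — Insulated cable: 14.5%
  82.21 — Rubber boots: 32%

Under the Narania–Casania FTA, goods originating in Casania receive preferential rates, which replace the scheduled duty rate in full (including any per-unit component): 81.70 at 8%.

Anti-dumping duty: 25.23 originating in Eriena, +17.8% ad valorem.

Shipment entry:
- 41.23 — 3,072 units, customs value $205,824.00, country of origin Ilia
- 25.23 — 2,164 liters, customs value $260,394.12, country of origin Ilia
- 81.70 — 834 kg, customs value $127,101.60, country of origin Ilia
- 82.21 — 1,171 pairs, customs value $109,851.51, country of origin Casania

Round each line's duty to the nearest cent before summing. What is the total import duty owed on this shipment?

$188,660.90

Line 1 (41.23, Ilia, 3,072 units, $205,824.00):
Base rate for 41.23 is 34%.
Duty = $205,824.00 × 34% = $69,980.16.
Line 2 (25.23, Ilia, 2,164 liters, $260,394.12):
Base rate for 25.23 is 25%.
The additional-duty order on 25.23 targets Eriena, not Ilia; it does not apply.
Duty = $260,394.12 × 25% = $65,098.53.
Line 3 (81.70, Ilia, 834 kg, $127,101.60):
Base rate for 81.70 is 14.5%.
81.70 has an FTA preferential rate, but origin Ilia is not Casania; base rate stands.
Duty = $127,101.60 × 14.5% = $18,429.73.
Line 4 (82.21, Casania, 1,171 pairs, $109,851.51):
Base rate for 82.21 is 32%.
Origin Casania is the FTA partner but 82.21 is not on the preference list; base rate stands.
Duty = $109,851.51 × 32% = $35,152.48.
Total = $69,980.16 + $65,098.53 + $18,429.73 + $35,152.48 = $188,660.90.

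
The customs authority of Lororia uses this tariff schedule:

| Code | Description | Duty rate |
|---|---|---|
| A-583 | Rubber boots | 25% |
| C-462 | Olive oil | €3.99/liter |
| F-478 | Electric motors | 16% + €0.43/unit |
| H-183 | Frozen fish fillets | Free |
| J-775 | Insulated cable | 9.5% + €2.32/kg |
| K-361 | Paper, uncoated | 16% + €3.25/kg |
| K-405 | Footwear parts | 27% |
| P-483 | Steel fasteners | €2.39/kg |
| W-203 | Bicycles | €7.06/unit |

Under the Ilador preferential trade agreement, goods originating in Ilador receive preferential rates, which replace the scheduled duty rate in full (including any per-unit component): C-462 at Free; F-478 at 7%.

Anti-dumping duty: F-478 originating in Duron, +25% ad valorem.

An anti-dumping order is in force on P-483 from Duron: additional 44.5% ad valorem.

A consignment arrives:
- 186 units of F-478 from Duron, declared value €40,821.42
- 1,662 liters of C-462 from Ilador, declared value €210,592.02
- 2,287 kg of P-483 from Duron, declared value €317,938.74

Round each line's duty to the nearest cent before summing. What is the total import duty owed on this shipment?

€163,765.43

Line 1 (F-478, Duron, 186 units, €40,821.42):
Base rate for F-478 is 16% + €0.43/unit.
F-478 has an FTA preferential rate, but origin Duron is not Ilador; base rate stands.
Additional duty on F-478 from Duron: +25%. Applied ad valorem rate: 16% + 25% = 41%.
Duty = €40,821.42 × 41% + 186 × €0.43 = €16,816.76.
Line 2 (C-462, Ilador, 1,662 liters, €210,592.02):
Base rate for C-462 is €3.99/liter.
Origin Ilador qualifies under the Lororia–Ilador agreement and C-462 is covered: preferential rate Free applies instead.
Duty = €210,592.02 × 0% = €0.00.
Line 3 (P-483, Duron, 2,287 kg, €317,938.74):
Base rate for P-483 is €2.39/kg.
Additional duty on P-483 from Duron: +44.5% ad valorem. Applied ad valorem rate = 44.5%.
Duty = €317,938.74 × 44.5% + 2,287 × €2.39 = €146,948.67.
Total = €16,816.76 + €0.00 + €146,948.67 = €163,765.43.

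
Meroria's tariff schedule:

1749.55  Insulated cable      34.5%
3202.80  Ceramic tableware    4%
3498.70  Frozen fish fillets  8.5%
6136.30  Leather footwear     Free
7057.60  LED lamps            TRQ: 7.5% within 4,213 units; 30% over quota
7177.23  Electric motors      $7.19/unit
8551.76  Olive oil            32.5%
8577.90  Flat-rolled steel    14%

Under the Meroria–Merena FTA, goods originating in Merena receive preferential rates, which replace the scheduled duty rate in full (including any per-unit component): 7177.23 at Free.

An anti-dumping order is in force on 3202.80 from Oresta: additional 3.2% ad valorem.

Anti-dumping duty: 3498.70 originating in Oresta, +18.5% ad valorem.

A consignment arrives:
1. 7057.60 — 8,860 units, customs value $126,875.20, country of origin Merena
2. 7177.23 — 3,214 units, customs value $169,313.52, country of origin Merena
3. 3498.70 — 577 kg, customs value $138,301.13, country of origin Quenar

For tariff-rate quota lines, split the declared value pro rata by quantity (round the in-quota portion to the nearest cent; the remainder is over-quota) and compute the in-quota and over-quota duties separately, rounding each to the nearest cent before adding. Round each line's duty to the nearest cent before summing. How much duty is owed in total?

$36,243.87

Line 1 (7057.60, Merena, 8,860 units, $126,875.20):
Code 7057.60 is under a tariff-rate quota (threshold 4,213 units). In-quota: 4,213 units at 7.5%; over-quota: 4,647 units at 30%.
Pro-rata value split: in-quota = $126,875.20 × 4,213/8,860 = $60,330.16; over-quota = $126,875.20 − $60,330.16 = $66,545.04.
In-quota duty = $60,330.16 × 7.5% = $4,524.76. Over-quota duty = $66,545.04 × 30% = $19,963.51.
Line duty = $4,524.76 + $19,963.51 = $24,488.27.
Line 2 (7177.23, Merena, 3,214 units, $169,313.52):
Base rate for 7177.23 is $7.19/unit.
Origin Merena qualifies under the Meroria–Merena agreement and 7177.23 is covered: preferential rate Free applies instead.
Duty = $169,313.52 × 0% = $0.00.
Line 3 (3498.70, Quenar, 577 kg, $138,301.13):
Base rate for 3498.70 is 8.5%.
The additional-duty order on 3498.70 targets Oresta, not Quenar; it does not apply.
Duty = $138,301.13 × 8.5% = $11,755.60.
Total = $24,488.27 + $0.00 + $11,755.60 = $36,243.87.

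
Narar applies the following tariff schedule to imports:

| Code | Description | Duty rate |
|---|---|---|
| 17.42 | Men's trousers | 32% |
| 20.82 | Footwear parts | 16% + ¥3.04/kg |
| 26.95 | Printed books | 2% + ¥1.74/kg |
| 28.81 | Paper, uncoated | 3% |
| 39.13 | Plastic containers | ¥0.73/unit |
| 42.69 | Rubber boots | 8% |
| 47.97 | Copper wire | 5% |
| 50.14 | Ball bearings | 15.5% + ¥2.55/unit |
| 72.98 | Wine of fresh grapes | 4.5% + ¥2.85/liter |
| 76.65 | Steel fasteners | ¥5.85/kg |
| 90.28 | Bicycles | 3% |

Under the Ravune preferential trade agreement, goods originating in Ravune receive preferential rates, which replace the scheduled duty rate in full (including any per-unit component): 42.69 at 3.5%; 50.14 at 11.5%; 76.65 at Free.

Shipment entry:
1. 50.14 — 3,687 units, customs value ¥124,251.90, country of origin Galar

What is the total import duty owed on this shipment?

Line 1 (50.14, Galar, 3,687 units, ¥124,251.90):
Base rate for 50.14 is 15.5% + ¥2.55/unit.
50.14 has an FTA preferential rate, but origin Galar is not Ravune; base rate stands.
Duty = ¥124,251.90 × 15.5% + 3,687 × ¥2.55 = ¥28,660.89.

¥28,660.89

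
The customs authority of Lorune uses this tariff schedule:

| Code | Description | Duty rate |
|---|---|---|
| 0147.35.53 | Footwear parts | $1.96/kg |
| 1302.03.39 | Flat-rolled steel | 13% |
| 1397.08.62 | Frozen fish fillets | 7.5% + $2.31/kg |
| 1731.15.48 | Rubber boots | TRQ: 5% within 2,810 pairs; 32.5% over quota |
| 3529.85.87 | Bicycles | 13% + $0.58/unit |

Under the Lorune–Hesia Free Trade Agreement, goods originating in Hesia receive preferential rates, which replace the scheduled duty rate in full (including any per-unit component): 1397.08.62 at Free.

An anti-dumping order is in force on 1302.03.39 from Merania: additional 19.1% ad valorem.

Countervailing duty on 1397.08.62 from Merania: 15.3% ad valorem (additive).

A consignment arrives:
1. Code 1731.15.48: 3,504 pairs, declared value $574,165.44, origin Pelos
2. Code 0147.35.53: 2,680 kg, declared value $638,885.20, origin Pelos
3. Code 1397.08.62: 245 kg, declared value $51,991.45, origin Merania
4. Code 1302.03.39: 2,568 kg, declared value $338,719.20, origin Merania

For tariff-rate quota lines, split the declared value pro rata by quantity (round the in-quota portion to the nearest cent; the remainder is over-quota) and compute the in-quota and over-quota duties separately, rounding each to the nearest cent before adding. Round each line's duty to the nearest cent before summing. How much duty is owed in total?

Line 1 (1731.15.48, Pelos, 3,504 pairs, $574,165.44):
Code 1731.15.48 is under a tariff-rate quota (threshold 2,810 pairs). In-quota: 2,810 pairs at 5%; over-quota: 694 pairs at 32.5%.
Pro-rata value split: in-quota = $574,165.44 × 2,810/3,504 = $460,446.60; over-quota = $574,165.44 − $460,446.60 = $113,718.84.
In-quota duty = $460,446.60 × 5% = $23,022.33. Over-quota duty = $113,718.84 × 32.5% = $36,958.62.
Line duty = $23,022.33 + $36,958.62 = $59,980.95.
Line 2 (0147.35.53, Pelos, 2,680 kg, $638,885.20):
Base rate for 0147.35.53 is $1.96/kg.
Duty = 2,680 × $1.96 = $5,252.80.
Line 3 (1397.08.62, Merania, 245 kg, $51,991.45):
Base rate for 1397.08.62 is 7.5% + $2.31/kg.
1397.08.62 has an FTA preferential rate, but origin Merania is not Hesia; base rate stands.
Additional duty on 1397.08.62 from Merania: +15.3%. Applied ad valorem rate: 7.5% + 15.3% = 22.8%.
Duty = $51,991.45 × 22.8% + 245 × $2.31 = $12,420.00.
Line 4 (1302.03.39, Merania, 2,568 kg, $338,719.20):
Base rate for 1302.03.39 is 13%.
Additional duty on 1302.03.39 from Merania: +19.1%. Applied ad valorem rate: 13% + 19.1% = 32.1%.
Duty = $338,719.20 × 32.1% = $108,728.86.
Total = $59,980.95 + $5,252.80 + $12,420.00 + $108,728.86 = $186,382.61.

$186,382.61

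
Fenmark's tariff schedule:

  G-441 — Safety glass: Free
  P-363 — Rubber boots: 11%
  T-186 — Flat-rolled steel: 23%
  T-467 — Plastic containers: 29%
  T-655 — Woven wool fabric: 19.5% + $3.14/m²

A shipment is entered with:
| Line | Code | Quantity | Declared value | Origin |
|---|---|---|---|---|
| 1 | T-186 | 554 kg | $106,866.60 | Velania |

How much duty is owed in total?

Line 1 (T-186, Velania, 554 kg, $106,866.60):
Base rate for T-186 is 23%.
Duty = $106,866.60 × 23% = $24,579.32.

$24,579.32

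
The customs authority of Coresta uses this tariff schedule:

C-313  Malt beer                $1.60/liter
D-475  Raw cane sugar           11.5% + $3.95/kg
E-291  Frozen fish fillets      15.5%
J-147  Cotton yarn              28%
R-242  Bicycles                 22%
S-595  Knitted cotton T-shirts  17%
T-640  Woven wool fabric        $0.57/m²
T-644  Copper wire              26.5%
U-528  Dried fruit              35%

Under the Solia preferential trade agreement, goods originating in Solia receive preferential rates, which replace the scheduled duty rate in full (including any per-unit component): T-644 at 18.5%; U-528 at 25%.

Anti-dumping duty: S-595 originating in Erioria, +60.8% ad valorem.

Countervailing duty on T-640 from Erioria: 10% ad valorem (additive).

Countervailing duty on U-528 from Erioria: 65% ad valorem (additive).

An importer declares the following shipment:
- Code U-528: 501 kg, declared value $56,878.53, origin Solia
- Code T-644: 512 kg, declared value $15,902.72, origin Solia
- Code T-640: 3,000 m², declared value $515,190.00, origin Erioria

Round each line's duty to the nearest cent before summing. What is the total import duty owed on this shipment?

Line 1 (U-528, Solia, 501 kg, $56,878.53):
Base rate for U-528 is 35%.
Origin Solia qualifies under the Coresta–Solia agreement and U-528 is covered: preferential rate 25% applies instead.
The additional-duty order on U-528 targets Erioria, not Solia; it does not apply.
Duty = $56,878.53 × 25% = $14,219.63.
Line 2 (T-644, Solia, 512 kg, $15,902.72):
Base rate for T-644 is 26.5%.
Origin Solia qualifies under the Coresta–Solia agreement and T-644 is covered: preferential rate 18.5% applies instead.
Duty = $15,902.72 × 18.5% = $2,942.00.
Line 3 (T-640, Erioria, 3,000 m², $515,190.00):
Base rate for T-640 is $0.57/m².
Additional duty on T-640 from Erioria: +10% ad valorem. Applied ad valorem rate = 10%.
Duty = $515,190.00 × 10% + 3,000 × $0.57 = $53,229.00.
Total = $14,219.63 + $2,942.00 + $53,229.00 = $70,390.63.

$70,390.63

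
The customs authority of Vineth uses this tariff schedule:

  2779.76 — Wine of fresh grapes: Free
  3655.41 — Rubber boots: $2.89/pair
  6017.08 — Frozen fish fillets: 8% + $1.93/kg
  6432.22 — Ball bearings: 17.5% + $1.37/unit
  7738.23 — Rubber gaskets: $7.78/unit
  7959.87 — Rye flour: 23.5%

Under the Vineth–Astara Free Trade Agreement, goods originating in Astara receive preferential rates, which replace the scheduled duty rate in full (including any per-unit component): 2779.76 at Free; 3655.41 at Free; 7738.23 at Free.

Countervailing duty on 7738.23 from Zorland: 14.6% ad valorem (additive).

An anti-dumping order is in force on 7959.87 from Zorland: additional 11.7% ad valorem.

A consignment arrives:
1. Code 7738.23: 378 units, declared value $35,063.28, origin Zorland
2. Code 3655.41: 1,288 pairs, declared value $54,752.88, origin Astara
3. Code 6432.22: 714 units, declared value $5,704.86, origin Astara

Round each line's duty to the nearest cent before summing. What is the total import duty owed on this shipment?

$10,036.61

Line 1 (7738.23, Zorland, 378 units, $35,063.28):
Base rate for 7738.23 is $7.78/unit.
7738.23 has an FTA preferential rate, but origin Zorland is not Astara; base rate stands.
Additional duty on 7738.23 from Zorland: +14.6% ad valorem. Applied ad valorem rate = 14.6%.
Duty = $35,063.28 × 14.6% + 378 × $7.78 = $8,060.08.
Line 2 (3655.41, Astara, 1,288 pairs, $54,752.88):
Base rate for 3655.41 is $2.89/pair.
Origin Astara qualifies under the Vineth–Astara agreement and 3655.41 is covered: preferential rate Free applies instead.
Duty = $54,752.88 × 0% = $0.00.
Line 3 (6432.22, Astara, 714 units, $5,704.86):
Base rate for 6432.22 is 17.5% + $1.37/unit.
Origin Astara is the FTA partner but 6432.22 is not on the preference list; base rate stands.
Duty = $5,704.86 × 17.5% + 714 × $1.37 = $1,976.53.
Total = $8,060.08 + $0.00 + $1,976.53 = $10,036.61.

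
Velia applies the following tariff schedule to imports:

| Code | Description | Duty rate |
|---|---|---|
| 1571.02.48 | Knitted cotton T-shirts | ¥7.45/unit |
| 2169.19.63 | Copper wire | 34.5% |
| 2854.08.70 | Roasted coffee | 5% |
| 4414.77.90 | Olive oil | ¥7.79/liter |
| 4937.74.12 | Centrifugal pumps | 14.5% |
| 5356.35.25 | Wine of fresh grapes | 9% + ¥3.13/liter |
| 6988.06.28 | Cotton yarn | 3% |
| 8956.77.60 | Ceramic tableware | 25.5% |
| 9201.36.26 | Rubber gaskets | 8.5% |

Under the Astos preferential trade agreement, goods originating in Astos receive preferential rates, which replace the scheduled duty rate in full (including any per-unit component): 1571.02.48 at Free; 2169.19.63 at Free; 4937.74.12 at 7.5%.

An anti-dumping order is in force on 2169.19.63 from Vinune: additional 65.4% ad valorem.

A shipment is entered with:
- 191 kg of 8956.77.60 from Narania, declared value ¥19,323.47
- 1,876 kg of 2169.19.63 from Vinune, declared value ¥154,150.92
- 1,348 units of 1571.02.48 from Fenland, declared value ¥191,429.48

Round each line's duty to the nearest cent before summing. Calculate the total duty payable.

Line 1 (8956.77.60, Narania, 191 kg, ¥19,323.47):
Base rate for 8956.77.60 is 25.5%.
Duty = ¥19,323.47 × 25.5% = ¥4,927.48.
Line 2 (2169.19.63, Vinune, 1,876 kg, ¥154,150.92):
Base rate for 2169.19.63 is 34.5%.
2169.19.63 has an FTA preferential rate, but origin Vinune is not Astos; base rate stands.
Additional duty on 2169.19.63 from Vinune: +65.4%. Applied ad valorem rate: 34.5% + 65.4% = 99.9%.
Duty = ¥154,150.92 × 99.9% = ¥153,996.77.
Line 3 (1571.02.48, Fenland, 1,348 units, ¥191,429.48):
Base rate for 1571.02.48 is ¥7.45/unit.
1571.02.48 has an FTA preferential rate, but origin Fenland is not Astos; base rate stands.
Duty = 1,348 × ¥7.45 = ¥10,042.60.
Total = ¥4,927.48 + ¥153,996.77 + ¥10,042.60 = ¥168,966.85.

¥168,966.85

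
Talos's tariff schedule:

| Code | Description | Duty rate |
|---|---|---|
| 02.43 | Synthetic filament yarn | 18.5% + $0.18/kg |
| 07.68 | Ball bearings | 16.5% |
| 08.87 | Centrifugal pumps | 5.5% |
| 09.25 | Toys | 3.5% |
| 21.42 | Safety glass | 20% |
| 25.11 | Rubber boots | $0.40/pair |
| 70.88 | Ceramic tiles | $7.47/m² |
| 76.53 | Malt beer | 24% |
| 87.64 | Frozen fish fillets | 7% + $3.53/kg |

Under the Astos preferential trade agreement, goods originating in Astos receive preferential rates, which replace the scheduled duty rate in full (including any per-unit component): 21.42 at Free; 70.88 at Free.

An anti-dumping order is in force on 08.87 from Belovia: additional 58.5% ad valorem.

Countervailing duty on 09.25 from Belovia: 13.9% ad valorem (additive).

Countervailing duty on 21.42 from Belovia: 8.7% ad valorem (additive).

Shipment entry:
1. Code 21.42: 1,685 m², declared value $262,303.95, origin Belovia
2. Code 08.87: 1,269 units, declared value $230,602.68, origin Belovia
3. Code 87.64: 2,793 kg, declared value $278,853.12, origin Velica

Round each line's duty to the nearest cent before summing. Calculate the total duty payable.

Line 1 (21.42, Belovia, 1,685 m², $262,303.95):
Base rate for 21.42 is 20%.
21.42 has an FTA preferential rate, but origin Belovia is not Astos; base rate stands.
Additional duty on 21.42 from Belovia: +8.7%. Applied ad valorem rate: 20% + 8.7% = 28.7%.
Duty = $262,303.95 × 28.7% = $75,281.23.
Line 2 (08.87, Belovia, 1,269 units, $230,602.68):
Base rate for 08.87 is 5.5%.
Additional duty on 08.87 from Belovia: +58.5%. Applied ad valorem rate: 5.5% + 58.5% = 64%.
Duty = $230,602.68 × 64% = $147,585.72.
Line 3 (87.64, Velica, 2,793 kg, $278,853.12):
Base rate for 87.64 is 7% + $3.53/kg.
Duty = $278,853.12 × 7% + 2,793 × $3.53 = $29,379.01.
Total = $75,281.23 + $147,585.72 + $29,379.01 = $252,245.96.

$252,245.96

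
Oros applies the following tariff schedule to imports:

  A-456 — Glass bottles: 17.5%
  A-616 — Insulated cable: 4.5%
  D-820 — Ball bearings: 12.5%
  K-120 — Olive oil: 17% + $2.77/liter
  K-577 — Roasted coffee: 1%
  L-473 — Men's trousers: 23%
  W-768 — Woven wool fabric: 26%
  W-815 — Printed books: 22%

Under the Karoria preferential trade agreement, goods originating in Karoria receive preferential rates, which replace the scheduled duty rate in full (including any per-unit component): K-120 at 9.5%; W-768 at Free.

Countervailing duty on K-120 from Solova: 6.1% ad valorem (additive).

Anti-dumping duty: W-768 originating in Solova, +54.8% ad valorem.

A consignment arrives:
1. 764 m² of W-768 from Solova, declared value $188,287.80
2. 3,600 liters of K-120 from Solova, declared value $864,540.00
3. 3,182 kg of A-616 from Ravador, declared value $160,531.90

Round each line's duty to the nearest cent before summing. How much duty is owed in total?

$369,041.22

Line 1 (W-768, Solova, 764 m², $188,287.80):
Base rate for W-768 is 26%.
W-768 has an FTA preferential rate, but origin Solova is not Karoria; base rate stands.
Additional duty on W-768 from Solova: +54.8%. Applied ad valorem rate: 26% + 54.8% = 80.8%.
Duty = $188,287.80 × 80.8% = $152,136.54.
Line 2 (K-120, Solova, 3,600 liters, $864,540.00):
Base rate for K-120 is 17% + $2.77/liter.
K-120 has an FTA preferential rate, but origin Solova is not Karoria; base rate stands.
Additional duty on K-120 from Solova: +6.1%. Applied ad valorem rate: 17% + 6.1% = 23.1%.
Duty = $864,540.00 × 23.1% + 3,600 × $2.77 = $209,680.74.
Line 3 (A-616, Ravador, 3,182 kg, $160,531.90):
Base rate for A-616 is 4.5%.
Duty = $160,531.90 × 4.5% = $7,223.94.
Total = $152,136.54 + $209,680.74 + $7,223.94 = $369,041.22.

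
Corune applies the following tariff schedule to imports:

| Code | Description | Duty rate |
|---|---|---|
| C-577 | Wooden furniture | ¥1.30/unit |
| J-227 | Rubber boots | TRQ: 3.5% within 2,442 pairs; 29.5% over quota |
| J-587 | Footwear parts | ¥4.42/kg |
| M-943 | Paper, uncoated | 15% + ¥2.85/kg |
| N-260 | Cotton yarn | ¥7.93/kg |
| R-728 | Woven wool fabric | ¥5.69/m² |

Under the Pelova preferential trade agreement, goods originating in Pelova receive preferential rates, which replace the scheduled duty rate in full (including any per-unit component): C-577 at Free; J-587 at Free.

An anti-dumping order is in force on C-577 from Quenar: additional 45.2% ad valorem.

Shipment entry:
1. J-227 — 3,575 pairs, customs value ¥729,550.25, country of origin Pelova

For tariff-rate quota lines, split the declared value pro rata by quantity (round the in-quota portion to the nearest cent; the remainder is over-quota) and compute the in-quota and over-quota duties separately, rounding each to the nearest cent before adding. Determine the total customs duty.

Line 1 (J-227, Pelova, 3,575 pairs, ¥729,550.25):
Code J-227 is under a tariff-rate quota (threshold 2,442 pairs). In-quota: 2,442 pairs at 3.5%; over-quota: 1,133 pairs at 29.5%.
Pro-rata value split: in-quota = ¥729,550.25 × 2,442/3,575 = ¥498,338.94; over-quota = ¥729,550.25 − ¥498,338.94 = ¥231,211.31.
In-quota duty = ¥498,338.94 × 3.5% = ¥17,441.86. Over-quota duty = ¥231,211.31 × 29.5% = ¥68,207.34.
Line duty = ¥17,441.86 + ¥68,207.34 = ¥85,649.20.

¥85,649.20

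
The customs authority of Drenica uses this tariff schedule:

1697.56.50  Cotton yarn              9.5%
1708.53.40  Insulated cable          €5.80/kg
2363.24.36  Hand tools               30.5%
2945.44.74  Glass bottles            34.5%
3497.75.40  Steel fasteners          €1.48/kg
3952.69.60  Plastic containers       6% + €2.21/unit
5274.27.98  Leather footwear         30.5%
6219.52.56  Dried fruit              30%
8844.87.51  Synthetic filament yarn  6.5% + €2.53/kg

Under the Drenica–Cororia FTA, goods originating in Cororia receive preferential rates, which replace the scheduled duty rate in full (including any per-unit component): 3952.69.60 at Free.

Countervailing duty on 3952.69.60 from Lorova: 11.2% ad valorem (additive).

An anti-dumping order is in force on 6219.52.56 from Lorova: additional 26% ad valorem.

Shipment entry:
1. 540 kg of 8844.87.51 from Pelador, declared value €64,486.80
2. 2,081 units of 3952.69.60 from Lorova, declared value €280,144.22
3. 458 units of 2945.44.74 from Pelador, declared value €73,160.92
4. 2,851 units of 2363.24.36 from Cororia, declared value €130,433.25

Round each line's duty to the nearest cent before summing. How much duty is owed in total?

Line 1 (8844.87.51, Pelador, 540 kg, €64,486.80):
Base rate for 8844.87.51 is 6.5% + €2.53/kg.
Duty = €64,486.80 × 6.5% + 540 × €2.53 = €5,557.84.
Line 2 (3952.69.60, Lorova, 2,081 units, €280,144.22):
Base rate for 3952.69.60 is 6% + €2.21/unit.
3952.69.60 has an FTA preferential rate, but origin Lorova is not Cororia; base rate stands.
Additional duty on 3952.69.60 from Lorova: +11.2%. Applied ad valorem rate: 6% + 11.2% = 17.2%.
Duty = €280,144.22 × 17.2% + 2,081 × €2.21 = €52,783.82.
Line 3 (2945.44.74, Pelador, 458 units, €73,160.92):
Base rate for 2945.44.74 is 34.5%.
Duty = €73,160.92 × 34.5% = €25,240.52.
Line 4 (2363.24.36, Cororia, 2,851 units, €130,433.25):
Base rate for 2363.24.36 is 30.5%.
Origin Cororia is the FTA partner but 2363.24.36 is not on the preference list; base rate stands.
Duty = €130,433.25 × 30.5% = €39,782.14.
Total = €5,557.84 + €52,783.82 + €25,240.52 + €39,782.14 = €123,364.32.

€123,364.32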